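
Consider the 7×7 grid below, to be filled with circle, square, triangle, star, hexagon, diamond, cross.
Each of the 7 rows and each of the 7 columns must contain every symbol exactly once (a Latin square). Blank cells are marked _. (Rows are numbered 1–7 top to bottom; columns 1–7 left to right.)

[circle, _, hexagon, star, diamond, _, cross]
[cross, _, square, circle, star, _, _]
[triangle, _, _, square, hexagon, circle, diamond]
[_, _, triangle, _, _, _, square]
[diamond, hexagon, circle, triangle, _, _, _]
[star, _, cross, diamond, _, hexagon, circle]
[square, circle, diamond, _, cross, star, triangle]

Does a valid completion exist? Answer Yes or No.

No row or column among the givens repeats a symbol, and propagating forced cells runs into no contradiction.
One valid completion exists (for instance, circle triangle hexagon star diamond square cross / cross diamond square circle star triangle hexagon / triangle cross star square hexagon circle diamond / hexagon star triangle cross circle diamond square / diamond hexagon circle triangle square cross star / star square cross diamond triangle hexagon circle / square circle diamond hexagon cross star triangle).

Yes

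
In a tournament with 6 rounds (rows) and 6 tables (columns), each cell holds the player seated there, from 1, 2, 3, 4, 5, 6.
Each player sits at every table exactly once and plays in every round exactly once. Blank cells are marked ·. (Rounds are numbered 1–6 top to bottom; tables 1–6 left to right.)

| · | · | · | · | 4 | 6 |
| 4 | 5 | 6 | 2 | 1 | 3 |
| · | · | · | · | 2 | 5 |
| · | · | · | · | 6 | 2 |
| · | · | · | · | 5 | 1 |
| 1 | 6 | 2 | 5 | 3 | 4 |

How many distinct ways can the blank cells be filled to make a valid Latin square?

16

Round 1, table 1: eliminating its round and table leaves {2, 3, 5}.
Round 1, table 2: eliminating its round and table leaves {1, 2, 3}.
Round 1, table 3: eliminating its round and table leaves {1, 3, 5}.
Round 1, table 4: eliminating its round and table leaves {1, 3}.
Round 3, table 1: eliminating its round and table leaves {3, 6}.
Round 3, table 2: eliminating its round and table leaves {1, 3, 4}.
Round 3, table 3: eliminating its round and table leaves {1, 3, 4}.
Round 3, table 4: eliminating its round and table leaves {1, 3, 4, 6}.
Round 4, table 1: eliminating its round and table leaves {3, 5}.
Round 4, table 2: eliminating its round and table leaves {1, 3, 4}.
Round 4, table 3: eliminating its round and table leaves {1, 3, 4, 5}.
Round 4, table 4: eliminating its round and table leaves {1, 3, 4}.
Round 5, table 1: eliminating its round and table leaves {2, 3, 6}.
Round 5, table 2: eliminating its round and table leaves {2, 3, 4}.
Round 5, table 3: eliminating its round and table leaves {3, 4}.
Round 5, table 4: eliminating its round and table leaves {3, 4, 6}.
Enumerating the assignments across these blanks that avoid any round or table repeat gives 16 completions.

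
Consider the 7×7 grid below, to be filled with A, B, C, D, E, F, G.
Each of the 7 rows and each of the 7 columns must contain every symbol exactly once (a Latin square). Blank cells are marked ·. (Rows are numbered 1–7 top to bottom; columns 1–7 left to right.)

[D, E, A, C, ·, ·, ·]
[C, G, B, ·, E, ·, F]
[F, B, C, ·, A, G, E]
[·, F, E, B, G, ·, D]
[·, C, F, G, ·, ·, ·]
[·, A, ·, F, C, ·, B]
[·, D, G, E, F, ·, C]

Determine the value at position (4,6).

Row 1, column 5: row 1 has {A, C, D, E} and column 5 has {A, C, E, F, G}, leaving only B.
Row 1, column 6: row 1 has {A, B, C, D, E} and column 6 has {G}, leaving only F.
Row 1, column 7: row 1 has {A, B, C, D, E, F} and column 7 has {B, C, D, E, F}, leaving only G.
Row 3, column 4: row 3 has {A, B, C, E, F, G} and column 4 has {B, C, E, F, G}, leaving only D.
Row 2, column 4: row 2 has {B, C, E, F, G} and column 4 has {B, C, D, E, F, G}, leaving only A.
Row 2, column 6: row 2 has {A, B, C, E, F, G} and column 6 has {F, G}, leaving only D.
Row 4, column 1: row 4 has {B, D, E, F, G} and column 1 has {C, D, F}, leaving only A.
Row 4 already has {A, B, D, E, F, G} and column 6 already has {D, F, G}, so row 4, column 6 must be C.

C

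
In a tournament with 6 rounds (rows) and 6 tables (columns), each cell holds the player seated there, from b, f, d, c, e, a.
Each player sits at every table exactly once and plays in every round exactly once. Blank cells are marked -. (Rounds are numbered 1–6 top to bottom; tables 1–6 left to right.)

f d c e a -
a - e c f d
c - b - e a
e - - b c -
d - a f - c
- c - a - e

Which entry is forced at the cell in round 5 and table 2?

e

Round 1, table 6: round 1 has {f, d, c, e, a} and table 6 has {d, c, e, a}, leaving only b.
Round 2, table 2: round 2 has {f, d, c, e, a} and table 2 has {d, c}, leaving only b.
Round 5 already has {f, d, c, a} and table 2 already has {b, d, c}, so round 5, table 2 must be e.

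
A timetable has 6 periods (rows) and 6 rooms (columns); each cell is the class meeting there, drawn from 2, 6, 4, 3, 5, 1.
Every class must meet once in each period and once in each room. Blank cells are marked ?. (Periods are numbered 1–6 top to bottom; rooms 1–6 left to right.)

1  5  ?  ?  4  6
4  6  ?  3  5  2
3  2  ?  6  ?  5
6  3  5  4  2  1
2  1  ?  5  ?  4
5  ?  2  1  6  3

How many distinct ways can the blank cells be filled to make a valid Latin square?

Period 1, room 3: eliminating its period and room leaves {3}.
Period 1, room 4: eliminating its period and room leaves {2}.
Period 2, room 3: eliminating its period and room leaves {1}.
Period 3, room 3: eliminating its period and room leaves {4, 1}.
Period 3, room 5: eliminating its period and room leaves {1}.
Period 5, room 3: eliminating its period and room leaves {6, 3}.
Period 5, room 5: eliminating its period and room leaves {3}.
Period 6, room 2: eliminating its period and room leaves {4}.
Only one assignment across all blanks avoids any period or room repeat, giving 1 completion.

1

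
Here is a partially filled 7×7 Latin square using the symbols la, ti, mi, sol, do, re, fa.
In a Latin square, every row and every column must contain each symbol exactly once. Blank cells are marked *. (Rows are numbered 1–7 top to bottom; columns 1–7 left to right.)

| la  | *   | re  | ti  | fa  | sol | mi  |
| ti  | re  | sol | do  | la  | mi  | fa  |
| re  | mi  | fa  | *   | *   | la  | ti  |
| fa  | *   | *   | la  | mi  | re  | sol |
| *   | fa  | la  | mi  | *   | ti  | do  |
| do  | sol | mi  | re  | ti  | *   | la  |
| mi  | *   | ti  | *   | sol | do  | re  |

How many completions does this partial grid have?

Row 1, column 2: eliminating its row and column leaves {do}.
Row 3, column 4: eliminating its row and column leaves {sol}.
Row 3, column 5: eliminating its row and column leaves {do}.
Row 4, column 2: eliminating its row and column leaves {ti, do}.
Row 4, column 3: eliminating its row and column leaves {do}.
Row 5, column 1: eliminating its row and column leaves {sol}.
Row 5, column 5: eliminating its row and column leaves {re}.
Row 6, column 6: eliminating its row and column leaves {fa}.
Row 7, column 2: eliminating its row and column leaves {la}.
Row 7, column 4: eliminating its row and column leaves {fa}.
Only one assignment across all blanks avoids any row or column repeat, giving 1 completion.

1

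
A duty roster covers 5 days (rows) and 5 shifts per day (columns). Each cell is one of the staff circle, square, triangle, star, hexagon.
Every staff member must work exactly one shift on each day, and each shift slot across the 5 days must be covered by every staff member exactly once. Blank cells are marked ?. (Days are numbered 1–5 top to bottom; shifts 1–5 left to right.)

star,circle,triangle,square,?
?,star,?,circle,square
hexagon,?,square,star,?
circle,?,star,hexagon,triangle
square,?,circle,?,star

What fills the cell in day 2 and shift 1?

Day 2 already has {circle, square, star} and shift 1 already has {circle, square, star, hexagon}, so day 2, shift 1 must be triangle.

triangle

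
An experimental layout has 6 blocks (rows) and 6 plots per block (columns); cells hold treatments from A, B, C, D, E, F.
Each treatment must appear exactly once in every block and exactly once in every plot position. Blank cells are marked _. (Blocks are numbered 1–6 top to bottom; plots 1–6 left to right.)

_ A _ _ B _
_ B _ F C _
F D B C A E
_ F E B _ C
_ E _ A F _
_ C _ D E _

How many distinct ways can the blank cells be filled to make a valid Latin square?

3

Block 1, plot 1: eliminating its block and plot leaves {C, D, E}.
Block 1, plot 3: eliminating its block and plot leaves {C, D, F}.
Block 1, plot 4: eliminating its block and plot leaves {E}.
Block 1, plot 6: eliminating its block and plot leaves {D, F}.
Block 2, plot 1: eliminating its block and plot leaves {A, D, E}.
Block 2, plot 3: eliminating its block and plot leaves {A, D}.
Block 2, plot 6: eliminating its block and plot leaves {A, D}.
Block 4, plot 1: eliminating its block and plot leaves {A, D}.
Block 4, plot 5: eliminating its block and plot leaves {D}.
Block 5, plot 1: eliminating its block and plot leaves {B, C, D}.
Block 5, plot 3: eliminating its block and plot leaves {C, D}.
Block 5, plot 6: eliminating its block and plot leaves {B, D}.
Block 6, plot 1: eliminating its block and plot leaves {A, B}.
Block 6, plot 3: eliminating its block and plot leaves {A, F}.
Block 6, plot 6: eliminating its block and plot leaves {A, B, F}.
Enumerating the assignments across these blanks that avoid any block or plot repeat gives 3 completions.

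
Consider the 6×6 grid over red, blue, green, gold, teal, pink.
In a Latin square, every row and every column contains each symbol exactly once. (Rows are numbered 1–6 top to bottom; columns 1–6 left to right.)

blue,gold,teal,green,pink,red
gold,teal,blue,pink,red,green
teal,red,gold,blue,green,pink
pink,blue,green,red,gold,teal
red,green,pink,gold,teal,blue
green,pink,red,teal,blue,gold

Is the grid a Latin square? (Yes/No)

Each row is a permutation of the 6 symbols, and so is each column.

Yes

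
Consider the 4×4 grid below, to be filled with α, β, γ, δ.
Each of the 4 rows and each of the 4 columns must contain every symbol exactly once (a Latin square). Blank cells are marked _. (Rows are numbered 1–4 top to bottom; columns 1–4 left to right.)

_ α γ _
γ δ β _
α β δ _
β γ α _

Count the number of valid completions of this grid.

1

Row 1, column 1: eliminating its row and column leaves {δ}.
Row 1, column 4: eliminating its row and column leaves {β, δ}.
Row 2, column 4: eliminating its row and column leaves {α}.
Row 3, column 4: eliminating its row and column leaves {γ}.
Row 4, column 4: eliminating its row and column leaves {δ}.
Only one assignment across all blanks avoids any row or column repeat, giving 1 completion.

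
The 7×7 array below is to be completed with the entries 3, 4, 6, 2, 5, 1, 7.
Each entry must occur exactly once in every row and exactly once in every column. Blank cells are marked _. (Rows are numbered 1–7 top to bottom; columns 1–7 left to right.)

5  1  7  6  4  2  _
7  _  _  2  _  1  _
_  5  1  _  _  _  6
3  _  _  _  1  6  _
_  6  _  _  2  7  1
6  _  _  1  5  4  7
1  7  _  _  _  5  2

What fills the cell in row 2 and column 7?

Row 1, column 7: row 1 has {4, 6, 2, 5, 1, 7} and column 7 has {6, 2, 1, 7}, leaving only 3.
Row 3, column 6: row 3 has {6, 5, 1} and column 6 has {4, 6, 2, 5, 1, 7}, leaving only 3.
Row 3, column 5: row 3 has {3, 6, 5, 1} and column 5 has {4, 2, 5, 1}, leaving only 7.
Row 3, column 4: row 3 has {3, 6, 5, 1, 7} and column 4 has {6, 2, 1}, leaving only 4.
Row 3, column 1: row 3 has {3, 4, 6, 5, 1, 7} and column 1 has {3, 6, 5, 1, 7}, leaving only 2.
Row 5, column 1: row 5 has {6, 2, 1, 7} and column 1 has {3, 6, 2, 5, 1, 7}, leaving only 4.
Row 7, column 4: row 7 has {2, 5, 1, 7} and column 4 has {4, 6, 2, 1}, leaving only 3.
Row 5, column 4: row 5 has {4, 6, 2, 1, 7} and column 4 has {3, 4, 6, 2, 1}, leaving only 5.
Row 4, column 4: row 4 has {3, 6, 1} and column 4 has {3, 4, 6, 2, 5, 1}, leaving only 7.
Row 5, column 3: row 5 has {4, 6, 2, 5, 1, 7} and column 3 has {1, 7}, leaving only 3.
Row 6, column 3: row 6 has {4, 6, 5, 1, 7} and column 3 has {3, 1, 7}, leaving only 2.
Row 6, column 2: row 6 has {4, 6, 2, 5, 1, 7} and column 2 has {6, 5, 1, 7}, leaving only 3.
Row 2, column 2: row 2 has {2, 1, 7} and column 2 has {3, 6, 5, 1, 7}, leaving only 4.
Row 2 already has {4, 2, 1, 7} and column 7 already has {3, 6, 2, 1, 7}, so row 2, column 7 must be 5.

5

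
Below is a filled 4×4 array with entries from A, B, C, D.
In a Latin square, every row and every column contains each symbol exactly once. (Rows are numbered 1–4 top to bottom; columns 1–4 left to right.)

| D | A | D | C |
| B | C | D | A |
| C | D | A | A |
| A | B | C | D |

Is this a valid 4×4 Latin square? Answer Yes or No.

Row 3 contains A twice (at columns 3 and 4); row 1 is also not a permutation.

No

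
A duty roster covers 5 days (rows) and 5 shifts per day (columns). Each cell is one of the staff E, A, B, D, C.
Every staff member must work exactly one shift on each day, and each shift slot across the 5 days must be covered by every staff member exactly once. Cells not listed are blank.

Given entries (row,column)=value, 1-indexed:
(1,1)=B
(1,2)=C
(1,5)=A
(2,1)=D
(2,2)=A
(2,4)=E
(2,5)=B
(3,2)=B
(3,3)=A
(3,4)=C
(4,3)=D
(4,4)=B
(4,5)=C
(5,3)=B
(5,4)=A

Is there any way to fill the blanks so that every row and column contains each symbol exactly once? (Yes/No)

No day or shift among the givens repeats a symbol, and propagating forced cells runs into no contradiction.
One valid completion exists (for instance, B C E D A / D A C E B / E B A C D / A E D B C / C D B A E).

Yes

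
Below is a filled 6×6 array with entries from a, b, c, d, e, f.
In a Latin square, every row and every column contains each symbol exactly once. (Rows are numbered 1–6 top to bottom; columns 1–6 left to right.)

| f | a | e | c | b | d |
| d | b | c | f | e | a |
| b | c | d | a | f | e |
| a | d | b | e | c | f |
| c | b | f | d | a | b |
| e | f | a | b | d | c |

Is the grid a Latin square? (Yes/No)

No

Row 5 contains b twice (at columns 2 and 6), so it is not a permutation.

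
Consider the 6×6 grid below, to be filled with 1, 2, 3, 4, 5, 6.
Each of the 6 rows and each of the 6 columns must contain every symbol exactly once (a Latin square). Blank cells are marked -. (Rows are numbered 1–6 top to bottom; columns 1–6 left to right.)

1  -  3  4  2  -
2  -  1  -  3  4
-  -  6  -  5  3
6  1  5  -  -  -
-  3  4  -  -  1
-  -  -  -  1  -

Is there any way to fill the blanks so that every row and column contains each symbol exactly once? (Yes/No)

Yes

No row or column among the givens repeats a symbol, and propagating forced cells runs into no contradiction.
One valid completion exists (for instance, 1 5 3 4 2 6 / 2 6 1 5 3 4 / 4 2 6 1 5 3 / 6 1 5 3 4 2 / 5 3 4 2 6 1 / 3 4 2 6 1 5).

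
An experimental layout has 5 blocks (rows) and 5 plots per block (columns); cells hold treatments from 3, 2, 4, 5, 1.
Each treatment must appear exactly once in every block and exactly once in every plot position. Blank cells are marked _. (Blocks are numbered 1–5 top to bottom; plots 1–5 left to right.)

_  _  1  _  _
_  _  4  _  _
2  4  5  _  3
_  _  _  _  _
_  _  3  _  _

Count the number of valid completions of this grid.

Block 1, plot 1: eliminating its block and plot leaves {3, 4, 5}.
Block 1, plot 2: eliminating its block and plot leaves {3, 2, 5}.
Block 1, plot 4: eliminating its block and plot leaves {3, 2, 4, 5}.
Block 1, plot 5: eliminating its block and plot leaves {2, 4, 5}.
Block 2, plot 1: eliminating its block and plot leaves {3, 5, 1}.
Block 2, plot 2: eliminating its block and plot leaves {3, 2, 5, 1}.
Block 2, plot 4: eliminating its block and plot leaves {3, 2, 5, 1}.
Block 2, plot 5: eliminating its block and plot leaves {2, 5, 1}.
Block 3, plot 4: eliminating its block and plot leaves {1}.
Block 4, plot 1: eliminating its block and plot leaves {3, 4, 5, 1}.
Block 4, plot 2: eliminating its block and plot leaves {3, 2, 5, 1}.
Block 4, plot 3: eliminating its block and plot leaves {2}.
Block 4, plot 4: eliminating its block and plot leaves {3, 2, 4, 5, 1}.
Block 4, plot 5: eliminating its block and plot leaves {2, 4, 5, 1}.
Block 5, plot 1: eliminating its block and plot leaves {4, 5, 1}.
Block 5, plot 2: eliminating its block and plot leaves {2, 5, 1}.
Block 5, plot 4: eliminating its block and plot leaves {2, 4, 5, 1}.
Block 5, plot 5: eliminating its block and plot leaves {2, 4, 5, 1}.
Enumerating the assignments across these blanks that avoid any block or plot repeat gives 56 completions.

56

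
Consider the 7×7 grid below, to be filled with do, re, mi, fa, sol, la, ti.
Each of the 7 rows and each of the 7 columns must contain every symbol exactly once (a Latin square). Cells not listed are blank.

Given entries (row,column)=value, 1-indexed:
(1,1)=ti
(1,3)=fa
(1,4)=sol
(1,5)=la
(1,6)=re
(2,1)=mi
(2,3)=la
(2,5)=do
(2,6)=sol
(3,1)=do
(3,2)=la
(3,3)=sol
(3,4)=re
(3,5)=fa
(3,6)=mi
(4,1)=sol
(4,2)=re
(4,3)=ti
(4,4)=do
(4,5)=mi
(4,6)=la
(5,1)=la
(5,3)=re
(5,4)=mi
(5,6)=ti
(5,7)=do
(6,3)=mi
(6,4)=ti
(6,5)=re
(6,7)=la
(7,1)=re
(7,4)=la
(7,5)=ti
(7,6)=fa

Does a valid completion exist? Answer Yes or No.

Yes

No row or column among the givens repeats a symbol, and propagating forced cells runs into no contradiction.
One valid completion exists (for instance, ti do fa sol la re mi / mi ti la fa do sol re / do la sol re fa mi ti / sol re ti do mi la fa / la fa re mi sol ti do / fa sol mi ti re do la / re mi do la ti fa sol).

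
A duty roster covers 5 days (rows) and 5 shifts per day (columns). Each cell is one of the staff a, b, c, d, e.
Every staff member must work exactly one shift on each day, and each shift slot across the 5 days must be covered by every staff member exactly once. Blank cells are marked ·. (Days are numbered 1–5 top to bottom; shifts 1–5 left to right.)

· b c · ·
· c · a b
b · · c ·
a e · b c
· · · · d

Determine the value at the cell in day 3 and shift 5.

Day 4, shift 3: day 4 has {a, b, c, e} and shift 3 has {c}, leaving only d.
Day 2, shift 3: day 2 has {a, b, c} and shift 3 has {c, d}, leaving only e.
Day 2, shift 1: day 2 has {a, b, c, e} and shift 1 has {a, b}, leaving only d.
Day 1, shift 1: day 1 has {b, c} and shift 1 has {a, b, d}, leaving only e.
Day 1, shift 4: day 1 has {b, c, e} and shift 4 has {a, b, c}, leaving only d.
Day 1, shift 5: day 1 has {b, c, d, e} and shift 5 has {b, c, d}, leaving only a.
Day 3 already has {b, c} and shift 5 already has {a, b, c, d}, so day 3, shift 5 must be e.

e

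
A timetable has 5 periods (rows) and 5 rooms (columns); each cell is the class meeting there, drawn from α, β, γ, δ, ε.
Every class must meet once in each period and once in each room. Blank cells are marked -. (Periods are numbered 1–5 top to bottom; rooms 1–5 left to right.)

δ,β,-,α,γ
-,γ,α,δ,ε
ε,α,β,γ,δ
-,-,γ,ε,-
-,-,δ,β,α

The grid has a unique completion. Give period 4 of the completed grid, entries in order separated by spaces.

α δ γ ε β

Period 4, room 2: period 4 has {γ, ε} and room 2 has {α, β, γ}, leaving only δ.
Period 4, room 5: period 4 has {γ, δ, ε} and room 5 has {α, γ, δ, ε}, leaving only β.
Period 4, room 1: period 4 has {β, γ, δ, ε} and room 1 has {δ, ε}, leaving only α.
So period 4 reads: α δ γ ε β.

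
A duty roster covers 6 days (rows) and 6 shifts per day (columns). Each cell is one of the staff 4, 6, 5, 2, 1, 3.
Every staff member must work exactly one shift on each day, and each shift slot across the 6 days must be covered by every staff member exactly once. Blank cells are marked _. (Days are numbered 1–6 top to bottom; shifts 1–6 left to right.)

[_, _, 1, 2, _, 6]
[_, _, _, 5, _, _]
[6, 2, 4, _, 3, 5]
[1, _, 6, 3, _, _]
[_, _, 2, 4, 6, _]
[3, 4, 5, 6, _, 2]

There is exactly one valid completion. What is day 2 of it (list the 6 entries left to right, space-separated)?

Day 2, shift 3: day 2 has {5} and shift 3 has {4, 6, 5, 2, 1}, leaving only 3.
Day 3, shift 4: day 3 has {4, 6, 5, 2, 3} and shift 4 has {4, 6, 5, 2, 3}, leaving only 1.
Day 4, shift 2: day 4 has {6, 1, 3} and shift 2 has {4, 2}, leaving only 5.
Day 1, shift 2: day 1 has {6, 2, 1} and shift 2 has {4, 5, 2}, leaving only 3.
Day 4, shift 6: day 4 has {6, 5, 1, 3} and shift 6 has {6, 5, 2}, leaving only 4.
Day 2, shift 6: day 2 has {5, 3} and shift 6 has {4, 6, 5, 2}, leaving only 1.
Day 2, shift 2: day 2 has {5, 1, 3} and shift 2 has {4, 5, 2, 3}, leaving only 6.
Day 4, shift 5: day 4 has {4, 6, 5, 1, 3} and shift 5 has {6, 3}, leaving only 2.
Day 2, shift 5: day 2 has {6, 5, 1, 3} and shift 5 has {6, 2, 3}, leaving only 4.
Day 2, shift 1: day 2 has {4, 6, 5, 1, 3} and shift 1 has {6, 1, 3}, leaving only 2.
So day 2 reads: 2 6 3 5 4 1.

2 6 3 5 4 1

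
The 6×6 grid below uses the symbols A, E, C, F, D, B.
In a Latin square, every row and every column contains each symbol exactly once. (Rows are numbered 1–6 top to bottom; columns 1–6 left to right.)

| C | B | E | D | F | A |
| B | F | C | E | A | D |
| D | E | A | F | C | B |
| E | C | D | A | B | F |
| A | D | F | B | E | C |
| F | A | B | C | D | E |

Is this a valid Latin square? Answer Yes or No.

Each row is a permutation of the 6 symbols, and so is each column.

Yes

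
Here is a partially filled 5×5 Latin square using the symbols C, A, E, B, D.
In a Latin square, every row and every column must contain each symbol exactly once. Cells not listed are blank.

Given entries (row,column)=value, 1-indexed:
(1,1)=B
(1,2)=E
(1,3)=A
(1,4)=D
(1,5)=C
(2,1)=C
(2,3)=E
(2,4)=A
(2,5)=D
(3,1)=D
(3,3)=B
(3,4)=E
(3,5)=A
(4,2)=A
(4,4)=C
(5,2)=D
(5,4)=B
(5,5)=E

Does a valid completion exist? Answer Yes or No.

No row or column among the givens repeats a symbol, and propagating forced cells runs into no contradiction.
One valid completion exists (for instance, B E A D C / C B E A D / D C B E A / E A D C B / A D C B E).

Yes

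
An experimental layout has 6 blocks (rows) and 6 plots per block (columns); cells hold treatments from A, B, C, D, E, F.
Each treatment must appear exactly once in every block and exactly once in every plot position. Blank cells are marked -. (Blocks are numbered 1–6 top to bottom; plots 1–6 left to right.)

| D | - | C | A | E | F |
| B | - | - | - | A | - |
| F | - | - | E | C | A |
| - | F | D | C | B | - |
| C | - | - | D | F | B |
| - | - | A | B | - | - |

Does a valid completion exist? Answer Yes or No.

Block 1, plot 2: block 1 has {A, C, D, E, F} and plot 2 has {F}, so it must be B.
Block 2, plot 4: block 2 has {A, B} and plot 4 has {A, B, C, D, E}, so it must be F.
Block 2, plot 3: block 2 has {A, B, F} and plot 3 has {A, C, D}, so it must be E.
Now block 5, plot 3: block 5 together with plot 3 already contain {A, B, C, D, E, F} — every symbol — so nothing can go there. The grid has no valid completion.

No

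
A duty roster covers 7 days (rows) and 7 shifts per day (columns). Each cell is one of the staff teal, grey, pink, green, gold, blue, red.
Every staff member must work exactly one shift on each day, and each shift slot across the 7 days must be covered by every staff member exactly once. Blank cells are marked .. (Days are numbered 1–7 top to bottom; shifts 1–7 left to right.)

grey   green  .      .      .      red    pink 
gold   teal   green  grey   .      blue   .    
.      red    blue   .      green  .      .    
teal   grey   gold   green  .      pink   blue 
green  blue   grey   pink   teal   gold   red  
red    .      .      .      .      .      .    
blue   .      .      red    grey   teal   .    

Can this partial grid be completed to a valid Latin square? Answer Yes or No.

No

Day 2, shift 7: day 2 together with shift 7 already contain {teal, grey, pink, green, gold, blue, red} — every symbol — so nothing can go there. The grid has no valid completion.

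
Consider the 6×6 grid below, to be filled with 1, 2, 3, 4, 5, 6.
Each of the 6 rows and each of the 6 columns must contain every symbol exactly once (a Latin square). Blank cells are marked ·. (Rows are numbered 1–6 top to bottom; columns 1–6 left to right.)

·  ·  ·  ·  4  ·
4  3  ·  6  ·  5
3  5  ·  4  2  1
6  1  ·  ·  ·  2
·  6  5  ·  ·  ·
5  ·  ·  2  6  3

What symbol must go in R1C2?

2

Row 1 already has {4} and column 2 already has {1, 3, 5, 6}, so row 1, column 2 must be 2.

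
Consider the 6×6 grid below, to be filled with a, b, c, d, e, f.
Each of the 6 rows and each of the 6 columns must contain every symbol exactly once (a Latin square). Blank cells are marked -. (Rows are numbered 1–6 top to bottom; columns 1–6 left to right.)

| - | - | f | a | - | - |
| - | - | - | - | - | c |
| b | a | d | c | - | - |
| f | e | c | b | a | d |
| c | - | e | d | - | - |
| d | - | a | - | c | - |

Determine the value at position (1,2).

Row 1, column 1: row 1 has {a, f} and column 1 has {b, c, d, f}, leaving only e.
Row 1, column 6: row 1 has {a, e, f} and column 6 has {c, d}, leaving only b.
Row 1, column 5: row 1 has {a, b, e, f} and column 5 has {a, c}, leaving only d.
Row 1 already has {a, b, d, e, f} and column 2 already has {a, e}, so row 1, column 2 must be c.

c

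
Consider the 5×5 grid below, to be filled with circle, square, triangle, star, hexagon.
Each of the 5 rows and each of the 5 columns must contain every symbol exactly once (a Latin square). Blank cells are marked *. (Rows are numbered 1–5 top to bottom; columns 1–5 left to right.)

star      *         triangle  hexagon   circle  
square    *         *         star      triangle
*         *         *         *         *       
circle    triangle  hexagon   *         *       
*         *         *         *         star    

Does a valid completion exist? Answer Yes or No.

Row 1, column 2: row 1 has {circle, triangle, star, hexagon} and column 2 has {triangle}, so it must be square.
Row 2, column 3: row 2 has {square, triangle, star} and column 3 has {triangle, hexagon}, so it must be circle.
Row 2, column 2: row 2 has {circle, square, triangle, star} and column 2 has {square, triangle}, so it must be hexagon.
Row 4, column 4: row 4 has {circle, triangle, hexagon} and column 4 has {star, hexagon}, so it must be square.
Now row 4, column 5: row 4 together with column 5 already contain {circle, square, triangle, star, hexagon} — every symbol — so nothing can go there. The grid has no valid completion.

No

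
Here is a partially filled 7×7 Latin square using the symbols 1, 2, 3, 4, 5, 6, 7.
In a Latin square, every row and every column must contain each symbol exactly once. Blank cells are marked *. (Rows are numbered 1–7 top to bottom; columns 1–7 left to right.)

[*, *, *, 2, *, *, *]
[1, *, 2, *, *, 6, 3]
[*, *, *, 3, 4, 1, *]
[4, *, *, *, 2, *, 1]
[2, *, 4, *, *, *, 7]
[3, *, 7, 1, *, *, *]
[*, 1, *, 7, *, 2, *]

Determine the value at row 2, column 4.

Row 2, column 4 is narrowed to {4, 5}.
If it were 5, then row 5, column 4 would be left with no valid symbol.
So row 2, column 4 must be 4.

4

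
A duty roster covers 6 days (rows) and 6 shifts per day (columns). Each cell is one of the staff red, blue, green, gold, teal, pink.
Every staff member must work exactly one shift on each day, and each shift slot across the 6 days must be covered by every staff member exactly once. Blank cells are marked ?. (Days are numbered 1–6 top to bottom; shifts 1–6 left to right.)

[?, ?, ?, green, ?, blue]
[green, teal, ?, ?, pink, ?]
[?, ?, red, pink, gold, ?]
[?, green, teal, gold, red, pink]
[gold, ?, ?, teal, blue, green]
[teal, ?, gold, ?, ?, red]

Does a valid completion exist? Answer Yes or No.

No

Day 1, shift 3: day 1 has {blue, green} and shift 3 has {red, gold, teal}, so it must be pink.
Now day 5, shift 3: day 5 together with shift 3 already contain {red, blue, green, gold, teal, pink} — every symbol — so nothing can go there. The grid has no valid completion.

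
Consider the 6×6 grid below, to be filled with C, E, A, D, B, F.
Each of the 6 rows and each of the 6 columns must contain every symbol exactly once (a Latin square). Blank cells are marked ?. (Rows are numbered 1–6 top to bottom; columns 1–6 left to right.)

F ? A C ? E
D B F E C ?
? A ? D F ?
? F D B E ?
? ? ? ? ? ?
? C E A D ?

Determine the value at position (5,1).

C

Row 1, column 2: row 1 has {C, E, A, F} and column 2 has {C, A, B, F}, leaving only D.
Row 1, column 5: row 1 has {C, E, A, D, F} and column 5 has {C, E, D, F}, leaving only B.
Row 2, column 6: row 2 has {C, E, D, B, F} and column 6 has {E}, leaving only A.
Row 4, column 6: row 4 has {E, D, B, F} and column 6 has {E, A}, leaving only C.
Row 3, column 6: row 3 has {A, D, F} and column 6 has {C, E, A}, leaving only B.
Row 3, column 3: row 3 has {A, D, B, F} and column 3 has {E, A, D, F}, leaving only C.
Row 3, column 1: row 3 has {C, A, D, B, F} and column 1 has {D, F}, leaving only E.
Row 4, column 1: row 4 has {C, E, D, B, F} and column 1 has {E, D, F}, leaving only A.
Row 5, column 2: row 5 has {} and column 2 has {C, A, D, B, F}, leaving only E.
Row 5, column 3: row 5 has {E} and column 3 has {C, E, A, D, F}, leaving only B.
Row 5 already has {E, B} and column 1 already has {E, A, D, F}, so row 5, column 1 must be C.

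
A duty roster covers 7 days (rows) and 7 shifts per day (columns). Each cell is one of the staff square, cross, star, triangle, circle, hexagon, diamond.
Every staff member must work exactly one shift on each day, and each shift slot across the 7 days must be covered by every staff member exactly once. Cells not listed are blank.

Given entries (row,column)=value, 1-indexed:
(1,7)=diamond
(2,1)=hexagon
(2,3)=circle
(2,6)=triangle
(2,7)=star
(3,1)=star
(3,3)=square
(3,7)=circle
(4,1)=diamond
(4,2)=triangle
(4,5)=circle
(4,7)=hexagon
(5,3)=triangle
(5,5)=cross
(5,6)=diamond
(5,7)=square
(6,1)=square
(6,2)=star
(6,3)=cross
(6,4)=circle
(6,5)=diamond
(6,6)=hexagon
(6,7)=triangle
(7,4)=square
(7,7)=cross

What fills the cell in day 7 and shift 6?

star

Day 2, shift 5: day 2 has {star, triangle, circle, hexagon} and shift 5 has {cross, circle, diamond}, leaving only square.
Day 3, shift 6: day 3 has {square, star, circle} and shift 6 has {triangle, hexagon, diamond}, leaving only cross.
Day 4, shift 3: day 4 has {triangle, circle, hexagon, diamond} and shift 3 has {square, cross, triangle, circle}, leaving only star.
Day 1, shift 3: day 1 has {diamond} and shift 3 has {square, cross, star, triangle, circle}, leaving only hexagon.
Day 4, shift 4: day 4 has {star, triangle, circle, hexagon, diamond} and shift 4 has {square, circle}, leaving only cross.
Day 2, shift 4: day 2 has {square, star, triangle, circle, hexagon} and shift 4 has {square, cross, circle}, leaving only diamond.
Day 2, shift 2: day 2 has {square, star, triangle, circle, hexagon, diamond} and shift 2 has {star, triangle}, leaving only cross.
Day 4, shift 6: day 4 has {cross, star, triangle, circle, hexagon, diamond} and shift 6 has {cross, triangle, hexagon, diamond}, leaving only square.
Day 5, shift 1: day 5 has {square, cross, triangle, diamond} and shift 1 has {square, star, hexagon, diamond}, leaving only circle.
Day 5, shift 2: day 5 has {square, cross, triangle, circle, diamond} and shift 2 has {cross, star, triangle}, leaving only hexagon.
Day 3, shift 2: day 3 has {square, cross, star, circle} and shift 2 has {cross, star, triangle, hexagon}, leaving only diamond.
Day 5, shift 4: day 5 has {square, cross, triangle, circle, hexagon, diamond} and shift 4 has {square, cross, circle, diamond}, leaving only star.
Day 1, shift 4: day 1 has {hexagon, diamond} and shift 4 has {square, cross, star, circle, diamond}, leaving only triangle.
Day 1, shift 1: day 1 has {triangle, hexagon, diamond} and shift 1 has {square, star, circle, hexagon, diamond}, leaving only cross.
Day 1, shift 5: day 1 has {cross, triangle, hexagon, diamond} and shift 5 has {square, cross, circle, diamond}, leaving only star.
Day 1, shift 6: day 1 has {cross, star, triangle, hexagon, diamond} and shift 6 has {square, cross, triangle, hexagon, diamond}, leaving only circle.
Day 7 already has {square, cross} and shift 6 already has {square, cross, triangle, circle, hexagon, diamond}, so day 7, shift 6 must be star.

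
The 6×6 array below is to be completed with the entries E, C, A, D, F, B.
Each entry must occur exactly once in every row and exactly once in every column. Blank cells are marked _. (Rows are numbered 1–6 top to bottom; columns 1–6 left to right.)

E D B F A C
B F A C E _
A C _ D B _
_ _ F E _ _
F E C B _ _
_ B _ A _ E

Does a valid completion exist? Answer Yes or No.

Yes

No row or column among the givens repeats a symbol, and propagating forced cells runs into no contradiction.
One valid completion exists (for instance, E D B F A C / B F A C E D / A C E D B F / D A F E C B / F E C B D A / C B D A F E).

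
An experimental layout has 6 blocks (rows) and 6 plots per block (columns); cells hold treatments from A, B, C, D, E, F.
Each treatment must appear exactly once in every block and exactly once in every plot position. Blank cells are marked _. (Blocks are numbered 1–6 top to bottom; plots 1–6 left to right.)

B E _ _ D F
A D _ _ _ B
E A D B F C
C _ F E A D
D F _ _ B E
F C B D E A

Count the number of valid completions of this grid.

Block 1, plot 3: eliminating its block and plot leaves {A, C}.
Block 1, plot 4: eliminating its block and plot leaves {A, C}.
Block 2, plot 3: eliminating its block and plot leaves {C, E}.
Block 2, plot 4: eliminating its block and plot leaves {C, F}.
Block 2, plot 5: eliminating its block and plot leaves {C}.
Block 4, plot 2: eliminating its block and plot leaves {B}.
Block 5, plot 3: eliminating its block and plot leaves {A, C}.
Block 5, plot 4: eliminating its block and plot leaves {A, C}.
Enumerating the assignments across these blanks that avoid any block or plot repeat gives 2 completions.

2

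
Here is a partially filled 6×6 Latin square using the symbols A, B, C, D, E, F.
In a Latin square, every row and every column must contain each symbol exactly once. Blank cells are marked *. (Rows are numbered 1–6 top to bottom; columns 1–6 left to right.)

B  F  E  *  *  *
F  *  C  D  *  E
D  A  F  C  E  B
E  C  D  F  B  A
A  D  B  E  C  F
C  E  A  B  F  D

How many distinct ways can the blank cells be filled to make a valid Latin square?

Row 1, column 4: eliminating its row and column leaves {A}.
Row 1, column 5: eliminating its row and column leaves {A, D}.
Row 1, column 6: eliminating its row and column leaves {C}.
Row 2, column 2: eliminating its row and column leaves {B}.
Row 2, column 5: eliminating its row and column leaves {A}.
Only one assignment across all blanks avoids any row or column repeat, giving 1 completion.

1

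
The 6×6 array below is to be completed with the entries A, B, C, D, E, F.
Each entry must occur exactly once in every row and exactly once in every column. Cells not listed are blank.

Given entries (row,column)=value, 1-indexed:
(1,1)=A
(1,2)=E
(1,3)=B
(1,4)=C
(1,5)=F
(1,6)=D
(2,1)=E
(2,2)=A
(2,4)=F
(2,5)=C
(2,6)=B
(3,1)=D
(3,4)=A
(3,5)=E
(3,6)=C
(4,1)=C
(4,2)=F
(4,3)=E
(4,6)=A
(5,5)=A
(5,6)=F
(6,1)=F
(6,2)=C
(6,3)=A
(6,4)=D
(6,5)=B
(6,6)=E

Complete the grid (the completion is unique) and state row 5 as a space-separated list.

B D C E A F

Row 5, column 1: row 5 has {A, F} and column 1 has {A, C, D, E, F}, leaving only B.
Row 5, column 2: row 5 has {A, B, F} and column 2 has {A, C, E, F}, leaving only D.
Row 5, column 3: row 5 has {A, B, D, F} and column 3 has {A, B, E}, leaving only C.
Row 5, column 4: row 5 has {A, B, C, D, F} and column 4 has {A, C, D, F}, leaving only E.
So row 5 reads: B D C E A F.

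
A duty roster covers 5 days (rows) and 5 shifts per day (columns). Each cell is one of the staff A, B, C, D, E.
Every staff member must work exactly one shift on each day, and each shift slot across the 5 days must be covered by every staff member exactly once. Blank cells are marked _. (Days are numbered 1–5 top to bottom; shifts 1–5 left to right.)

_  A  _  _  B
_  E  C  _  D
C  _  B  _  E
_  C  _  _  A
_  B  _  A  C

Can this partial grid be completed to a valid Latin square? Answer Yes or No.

Day 2, shift 4: day 2 has {C, D, E} and shift 4 has {A}, so it must be B.
Day 2, shift 1: day 2 has {B, C, D, E} and shift 1 has {C}, so it must be A.
Day 3, shift 2: day 3 has {B, C, E} and shift 2 has {A, B, C, E}, so it must be D.
Now day 3, shift 4: day 3 together with shift 4 already contain {A, B, C, D, E} — every symbol — so nothing can go there. The grid has no valid completion.

No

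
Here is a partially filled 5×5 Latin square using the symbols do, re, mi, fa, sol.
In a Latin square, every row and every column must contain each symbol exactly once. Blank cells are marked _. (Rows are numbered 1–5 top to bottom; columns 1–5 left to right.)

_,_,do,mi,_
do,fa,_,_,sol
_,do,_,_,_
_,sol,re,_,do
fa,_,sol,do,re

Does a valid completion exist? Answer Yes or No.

Yes

No row or column among the givens repeats a symbol, and propagating forced cells runs into no contradiction.
One valid completion exists (for instance, sol re do mi fa / do fa mi re sol / re do fa sol mi / mi sol re fa do / fa mi sol do re).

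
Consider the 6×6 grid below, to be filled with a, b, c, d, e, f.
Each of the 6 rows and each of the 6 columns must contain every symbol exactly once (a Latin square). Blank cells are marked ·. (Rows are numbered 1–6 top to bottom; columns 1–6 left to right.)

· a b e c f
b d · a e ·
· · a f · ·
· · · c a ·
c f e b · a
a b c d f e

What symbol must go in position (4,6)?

b

Row 1, column 1: row 1 has {a, b, c, e, f} and column 1 has {a, b, c}, leaving only d.
Row 2, column 3: row 2 has {a, b, d, e} and column 3 has {a, b, c, e}, leaving only f.
Row 2, column 6: row 2 has {a, b, d, e, f} and column 6 has {a, e, f}, leaving only c.
Row 3, column 1: row 3 has {a, f} and column 1 has {a, b, c, d}, leaving only e.
Row 3, column 2: row 3 has {a, e, f} and column 2 has {a, b, d, f}, leaving only c.
Row 4, column 1: row 4 has {a, c} and column 1 has {a, b, c, d, e}, leaving only f.
Row 4, column 2: row 4 has {a, c, f} and column 2 has {a, b, c, d, f}, leaving only e.
Row 4, column 3: row 4 has {a, c, e, f} and column 3 has {a, b, c, e, f}, leaving only d.
Row 4 already has {a, c, d, e, f} and column 6 already has {a, c, e, f}, so row 4, column 6 must be b.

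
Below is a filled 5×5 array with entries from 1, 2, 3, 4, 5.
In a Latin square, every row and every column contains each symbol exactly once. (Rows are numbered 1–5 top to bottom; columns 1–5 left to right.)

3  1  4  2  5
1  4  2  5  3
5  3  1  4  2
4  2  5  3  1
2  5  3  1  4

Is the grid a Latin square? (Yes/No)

Yes

Each row is a permutation of the 5 symbols, and so is each column.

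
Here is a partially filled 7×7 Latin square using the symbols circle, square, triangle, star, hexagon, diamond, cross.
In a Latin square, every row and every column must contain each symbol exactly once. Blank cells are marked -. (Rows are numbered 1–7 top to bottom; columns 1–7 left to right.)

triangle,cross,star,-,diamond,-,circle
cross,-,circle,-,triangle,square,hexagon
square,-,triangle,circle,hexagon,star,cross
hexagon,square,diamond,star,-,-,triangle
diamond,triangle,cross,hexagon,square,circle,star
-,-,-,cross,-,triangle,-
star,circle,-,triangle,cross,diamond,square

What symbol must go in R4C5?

Row 4 already has {square, triangle, star, hexagon, diamond} and column 5 already has {square, triangle, hexagon, diamond, cross}, so row 4, column 5 must be circle.

circle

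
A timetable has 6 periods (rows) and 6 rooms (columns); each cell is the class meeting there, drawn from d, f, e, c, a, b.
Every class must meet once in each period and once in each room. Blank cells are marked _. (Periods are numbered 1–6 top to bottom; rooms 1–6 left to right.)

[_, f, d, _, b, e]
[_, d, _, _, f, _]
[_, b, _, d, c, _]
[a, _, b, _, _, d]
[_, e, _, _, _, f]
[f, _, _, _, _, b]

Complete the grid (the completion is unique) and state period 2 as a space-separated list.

b d a e f c

Period 1, room 1: period 1 has {d, f, e, b} and room 1 has {f, a}, leaving only c.
Period 1, room 4: period 1 has {d, f, e, c, b} and room 4 has {d}, leaving only a.
Period 3, room 1: period 3 has {d, c, b} and room 1 has {f, c, a}, leaving only e.
Period 2, room 1: period 2 has {d, f} and room 1 has {f, e, c, a}, leaving only b.
Period 3, room 6: period 3 has {d, e, c, b} and room 6 has {d, f, e, b}, leaving only a.
Period 2, room 6: period 2 has {d, f, b} and room 6 has {d, f, e, a, b}, leaving only c.
Period 2, room 4: period 2 has {d, f, c, b} and room 4 has {d, a}, leaving only e.
Period 2, room 3: period 2 has {d, f, e, c, b} and room 3 has {d, b}, leaving only a.
So period 2 reads: b d a e f c.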